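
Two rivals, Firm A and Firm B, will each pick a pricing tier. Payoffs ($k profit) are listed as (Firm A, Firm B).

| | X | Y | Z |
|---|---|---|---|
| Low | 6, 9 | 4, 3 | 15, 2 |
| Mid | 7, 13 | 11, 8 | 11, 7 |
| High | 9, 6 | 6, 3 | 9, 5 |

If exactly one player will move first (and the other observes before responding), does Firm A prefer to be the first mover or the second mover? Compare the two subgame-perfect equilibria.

second

If Firm A leads: Firm B's best replies are Low→X, Mid→X, High→X; Firm A's induced payoffs 6, 7, 9; outcome (High, X), payoffs (9, 6).
If Firm B leads: Firm A's best replies are X→High, Y→Mid, Z→Low; Firm B's induced payoffs 6, 8, 2; outcome (Mid, Y), payoffs (11, 8).
Firm A gets 9 moving first and 11 moving second, so Firm A prefers to move second.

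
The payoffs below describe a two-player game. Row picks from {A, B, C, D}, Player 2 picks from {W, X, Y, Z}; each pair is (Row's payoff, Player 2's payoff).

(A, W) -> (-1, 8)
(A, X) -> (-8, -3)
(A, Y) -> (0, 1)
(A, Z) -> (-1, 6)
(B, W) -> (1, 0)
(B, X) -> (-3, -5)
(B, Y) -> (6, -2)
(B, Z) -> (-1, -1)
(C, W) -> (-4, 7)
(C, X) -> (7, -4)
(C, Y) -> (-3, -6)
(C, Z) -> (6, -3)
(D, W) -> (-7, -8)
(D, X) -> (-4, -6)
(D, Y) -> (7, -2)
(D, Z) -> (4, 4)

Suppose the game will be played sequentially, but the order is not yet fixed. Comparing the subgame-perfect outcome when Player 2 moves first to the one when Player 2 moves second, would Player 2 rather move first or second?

If Row leads: Player 2's best replies are A→W, B→W, C→W, D→Z; Row's induced payoffs -1, 1, -4, 4; outcome (D, Z), payoffs (4, 4).
If Player 2 leads: Row's best replies are W→B, X→C, Y→D, Z→C; Player 2's induced payoffs 0, -4, -2, -3; outcome (B, W), payoffs (1, 0).
Player 2 gets 0 moving first and 4 moving second, so Player 2 prefers to move second.

second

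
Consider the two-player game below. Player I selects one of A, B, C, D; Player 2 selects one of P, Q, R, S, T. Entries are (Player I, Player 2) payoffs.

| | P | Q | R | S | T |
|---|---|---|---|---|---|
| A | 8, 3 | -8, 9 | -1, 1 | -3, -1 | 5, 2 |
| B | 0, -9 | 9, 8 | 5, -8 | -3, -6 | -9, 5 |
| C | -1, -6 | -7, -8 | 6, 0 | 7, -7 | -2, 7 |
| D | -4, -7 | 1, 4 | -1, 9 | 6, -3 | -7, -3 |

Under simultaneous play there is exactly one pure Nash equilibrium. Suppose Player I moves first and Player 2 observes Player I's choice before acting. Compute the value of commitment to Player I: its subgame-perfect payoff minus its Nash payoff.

Backward induction with Player I moving first.
- A: Player 2 compares 3, 9, 1, -1, 2 and picks Q; Player I would get -8.
- B: Player 2 compares -9, 8, -8, -6, 5 and picks Q; Player I would get 9.
- C: Player 2 compares -6, -8, 0, -7, 7 and picks T; Player I would get -2.
- D: Player 2 compares -7, 4, 9, -3, -3 and picks R; Player I would get -1.
Player I's induced payoffs are -8, 9, -2, -1, so Player I commits to B. Subgame-perfect outcome: (B, Q) with payoffs (9, 8).
Under simultaneous play:
Player I's best replies: P→A; Q→B; R→C; S→C; T→A.
Player 2's best replies: A→Q; B→Q; C→T; D→R.
The unique mutual best reply is (B, Q), giving (9, 8).
Player I's commitment gain: 9 − 9 = 0.

0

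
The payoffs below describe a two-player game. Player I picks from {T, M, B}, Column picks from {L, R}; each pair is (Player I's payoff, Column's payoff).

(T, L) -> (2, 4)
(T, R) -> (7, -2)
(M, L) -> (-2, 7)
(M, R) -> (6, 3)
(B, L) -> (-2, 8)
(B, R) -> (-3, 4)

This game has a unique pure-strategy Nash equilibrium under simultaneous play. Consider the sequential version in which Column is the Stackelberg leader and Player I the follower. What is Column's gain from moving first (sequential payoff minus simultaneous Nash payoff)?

Solve by backward induction (Column leads).
- L: Player I compares 2, -2, -2 and picks T; Column would get 4.
- R: Player I compares 7, 6, -3 and picks T; Column would get -2.
Column's induced payoffs are 4, -2, so Column commits to L. Subgame-perfect outcome: (T, L) with payoffs (2, 4).
Now find the simultaneous Nash equilibrium.
Player I's best replies: L→T; R→T.
Column's best replies: T→L; M→L; B→L.
The unique mutual best reply is (T, L), giving (2, 4).
Column's commitment gain: 4 − 4 = 0.

0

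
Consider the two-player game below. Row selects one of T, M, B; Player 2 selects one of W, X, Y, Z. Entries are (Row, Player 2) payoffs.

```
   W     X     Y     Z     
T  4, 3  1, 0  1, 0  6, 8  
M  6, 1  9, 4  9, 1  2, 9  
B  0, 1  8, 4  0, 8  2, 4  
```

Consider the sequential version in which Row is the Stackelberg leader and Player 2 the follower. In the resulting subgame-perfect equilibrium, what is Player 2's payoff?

8

Backward induction with Row moving first.
- T: BR = Z, leader payoff 6.
- M: BR = Z, leader payoff 2.
- B: BR = Y, leader payoff 0.
Among 6, 2, 0, the best is 6 at T. Subgame-perfect outcome: (T, Z) with payoffs (6, 8).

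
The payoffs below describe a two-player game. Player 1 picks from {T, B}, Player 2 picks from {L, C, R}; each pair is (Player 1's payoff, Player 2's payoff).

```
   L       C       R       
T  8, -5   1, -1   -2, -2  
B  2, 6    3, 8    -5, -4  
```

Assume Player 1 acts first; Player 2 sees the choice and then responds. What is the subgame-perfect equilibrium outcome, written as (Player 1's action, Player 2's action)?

Backward induction with Player 1 moving first.
- T: Player 2 compares -5, -1, -2 and picks C; Player 1 would get 1.
- B: Player 2 compares 6, 8, -4 and picks C; Player 1 would get 3.
Player 1's induced payoffs are 1, 3, so Player 1 commits to B. Subgame-perfect outcome: (B, C) with payoffs (3, 8).

(B, C)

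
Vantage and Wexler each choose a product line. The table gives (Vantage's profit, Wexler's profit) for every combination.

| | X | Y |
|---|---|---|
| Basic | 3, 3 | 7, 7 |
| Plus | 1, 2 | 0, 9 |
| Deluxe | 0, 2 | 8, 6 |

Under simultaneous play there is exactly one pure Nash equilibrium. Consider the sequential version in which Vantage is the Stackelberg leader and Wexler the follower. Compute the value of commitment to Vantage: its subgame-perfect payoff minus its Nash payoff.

0

Backward induction with Vantage moving first.
- Basic: Wexler compares 3, 7 and picks Y; Vantage would get 7.
- Plus: Wexler compares 2, 9 and picks Y; Vantage would get 0.
- Deluxe: Wexler compares 2, 6 and picks Y; Vantage would get 8.
Maximizing over 7, 0, 8, Vantage chooses Deluxe. Subgame-perfect outcome: (Deluxe, Y) with payoffs (8, 6).
For the simultaneous game, intersect best replies.
Vantage's best replies: X→Basic; Y→Deluxe.
Wexler's best replies: Basic→Y; Plus→Y; Deluxe→Y.
Only (Deluxe, Y) has each player best-responding; Nash payoffs (8, 6).
Vantage's commitment gain: 8 − 8 = 0.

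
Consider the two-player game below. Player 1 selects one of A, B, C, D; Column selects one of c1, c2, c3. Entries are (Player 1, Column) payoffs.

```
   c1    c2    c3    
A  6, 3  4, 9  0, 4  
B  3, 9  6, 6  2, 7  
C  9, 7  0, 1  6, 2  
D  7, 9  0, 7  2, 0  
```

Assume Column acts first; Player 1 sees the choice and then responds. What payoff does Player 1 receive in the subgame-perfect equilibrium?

Work backward from Player 1's decision.
- c1: BR = C, leader payoff 7.
- c2: BR = B, leader payoff 6.
- c3: BR = C, leader payoff 2.
Maximizing over 7, 6, 2, Column chooses c1. Subgame-perfect outcome: (C, c1) with payoffs (9, 7).

9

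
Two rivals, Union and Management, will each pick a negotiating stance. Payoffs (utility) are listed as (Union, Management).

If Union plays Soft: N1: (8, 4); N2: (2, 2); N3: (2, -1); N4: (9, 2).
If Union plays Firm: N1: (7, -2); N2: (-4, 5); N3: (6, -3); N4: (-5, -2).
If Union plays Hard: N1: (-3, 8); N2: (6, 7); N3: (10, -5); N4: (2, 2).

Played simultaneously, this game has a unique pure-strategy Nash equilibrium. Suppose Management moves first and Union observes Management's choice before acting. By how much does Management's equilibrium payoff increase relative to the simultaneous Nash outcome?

3

Backward induction with Management moving first.
- N1: BR = Soft, leader payoff 4.
- N2: BR = Hard, leader payoff 7.
- N3: BR = Hard, leader payoff -5.
- N4: BR = Soft, leader payoff 2.
Maximizing over 4, 7, -5, 2, Management chooses N2. Subgame-perfect outcome: (Hard, N2) with payoffs (6, 7).
For the simultaneous game, intersect best replies.
Union's best replies: N1→Soft; N2→Hard; N3→Hard; N4→Soft.
Management's best replies: Soft→N1; Firm→N2; Hard→N1.
The unique mutual best reply is (Soft, N1), giving (8, 4).
Management's commitment gain: 7 − 4 = 3.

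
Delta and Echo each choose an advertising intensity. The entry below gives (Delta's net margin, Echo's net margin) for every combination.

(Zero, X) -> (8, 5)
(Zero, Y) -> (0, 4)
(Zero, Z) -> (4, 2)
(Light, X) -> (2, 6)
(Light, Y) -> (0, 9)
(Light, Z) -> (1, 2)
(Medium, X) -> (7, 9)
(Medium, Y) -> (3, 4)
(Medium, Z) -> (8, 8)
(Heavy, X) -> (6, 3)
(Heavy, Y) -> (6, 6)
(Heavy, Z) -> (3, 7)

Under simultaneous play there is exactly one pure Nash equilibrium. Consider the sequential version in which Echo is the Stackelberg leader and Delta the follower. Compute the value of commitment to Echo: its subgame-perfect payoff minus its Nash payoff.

3

Solve by backward induction (Echo leads).
- X → Delta plays Zero (best of 8, 2, 7, 6); Echo gets 5.
- Y → Delta plays Heavy (best of 0, 0, 3, 6); Echo gets 6.
- Z → Delta plays Medium (best of 4, 1, 8, 3); Echo gets 8.
Among 5, 6, 8, the best is 8 at Z. Subgame-perfect outcome: (Medium, Z) with payoffs (8, 8).
Under simultaneous play:
Delta's best replies: X→Zero; Y→Heavy; Z→Medium.
Echo's best replies: Zero→X; Light→Y; Medium→X; Heavy→Z.
The unique mutual best reply is (Zero, X), giving (8, 5).
Echo's commitment gain: 8 − 5 = 3.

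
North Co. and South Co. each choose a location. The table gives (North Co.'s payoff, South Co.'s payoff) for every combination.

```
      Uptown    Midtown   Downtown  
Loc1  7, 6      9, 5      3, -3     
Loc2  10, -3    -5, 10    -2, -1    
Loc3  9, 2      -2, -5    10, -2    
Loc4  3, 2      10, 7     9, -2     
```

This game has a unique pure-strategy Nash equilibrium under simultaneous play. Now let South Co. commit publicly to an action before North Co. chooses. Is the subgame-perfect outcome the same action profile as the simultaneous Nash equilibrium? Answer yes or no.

yes

Work backward from North Co.'s decision.
- Uptown: BR = Loc2, leader payoff -3.
- Midtown: BR = Loc4, leader payoff 7.
- Downtown: BR = Loc3, leader payoff -2.
Maximizing over -3, 7, -2, South Co. chooses Midtown. Subgame-perfect outcome: (Loc4, Midtown) with payoffs (10, 7).
For the simultaneous game, intersect best replies.
North Co.'s best replies: Uptown→Loc2; Midtown→Loc4; Downtown→Loc3.
South Co.'s best replies: Loc1→Uptown; Loc2→Midtown; Loc3→Uptown; Loc4→Midtown.
Only (Loc4, Midtown) has each player best-responding; Nash payoffs (10, 7).
Sequential outcome (Loc4, Midtown) coincides with the Nash profile (Loc4, Midtown).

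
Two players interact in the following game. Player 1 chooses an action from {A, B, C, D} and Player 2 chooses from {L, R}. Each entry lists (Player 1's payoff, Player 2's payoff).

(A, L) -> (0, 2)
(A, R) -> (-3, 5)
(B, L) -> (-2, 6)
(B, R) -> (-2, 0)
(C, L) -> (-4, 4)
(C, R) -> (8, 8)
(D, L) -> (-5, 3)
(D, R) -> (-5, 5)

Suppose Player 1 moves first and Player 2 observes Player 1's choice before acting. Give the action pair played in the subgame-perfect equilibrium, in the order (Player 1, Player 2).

Backward induction with Player 1 moving first.
- A → Player 2 plays R (best of 2, 5); Player 1 gets -3.
- B → Player 2 plays L (best of 6, 0); Player 1 gets -2.
- C → Player 2 plays R (best of 4, 8); Player 1 gets 8.
- D → Player 2 plays R (best of 3, 5); Player 1 gets -5.
Among -3, -2, 8, -5, the best is 8 at C. Subgame-perfect outcome: (C, R) with payoffs (8, 8).

(C, R)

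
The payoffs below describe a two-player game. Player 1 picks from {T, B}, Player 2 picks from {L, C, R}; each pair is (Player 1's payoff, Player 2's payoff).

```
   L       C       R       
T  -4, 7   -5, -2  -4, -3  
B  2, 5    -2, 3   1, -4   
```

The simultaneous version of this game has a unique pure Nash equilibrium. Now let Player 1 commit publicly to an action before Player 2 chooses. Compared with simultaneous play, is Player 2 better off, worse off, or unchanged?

Solve by backward induction (Player 1 leads).
- T: Player 2 compares 7, -2, -3 and picks L; Player 1 would get -4.
- B: Player 2 compares 5, 3, -4 and picks L; Player 1 would get 2.
Maximizing over -4, 2, Player 1 chooses B. Subgame-perfect outcome: (B, L) with payoffs (2, 5).
Under simultaneous play:
Player 1's best replies: L→B; C→B; R→B.
Player 2's best replies: T→L; B→L.
The unique mutual best reply is (B, L), giving (2, 5).
Player 2 earns 5 sequentially versus 5 at the Nash outcome: unchanged.

unchanged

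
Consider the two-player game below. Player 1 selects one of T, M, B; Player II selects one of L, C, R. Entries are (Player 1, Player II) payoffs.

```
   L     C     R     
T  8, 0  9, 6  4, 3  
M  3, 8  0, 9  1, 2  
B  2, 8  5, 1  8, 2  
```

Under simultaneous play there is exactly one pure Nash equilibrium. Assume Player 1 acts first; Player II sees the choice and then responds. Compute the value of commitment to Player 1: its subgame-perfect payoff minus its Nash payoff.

Solve by backward induction (Player 1 leads).
- T: BR = C, leader payoff 9.
- M: BR = C, leader payoff 0.
- B: BR = L, leader payoff 2.
Among 9, 0, 2, the best is 9 at T. Subgame-perfect outcome: (T, C) with payoffs (9, 6).
Under simultaneous play:
Player 1's best replies: L→T; C→T; R→B.
Player II's best replies: T→C; M→C; B→L.
Only (T, C) has each player best-responding; Nash payoffs (9, 6).
Player 1's commitment gain: 9 − 9 = 0.

0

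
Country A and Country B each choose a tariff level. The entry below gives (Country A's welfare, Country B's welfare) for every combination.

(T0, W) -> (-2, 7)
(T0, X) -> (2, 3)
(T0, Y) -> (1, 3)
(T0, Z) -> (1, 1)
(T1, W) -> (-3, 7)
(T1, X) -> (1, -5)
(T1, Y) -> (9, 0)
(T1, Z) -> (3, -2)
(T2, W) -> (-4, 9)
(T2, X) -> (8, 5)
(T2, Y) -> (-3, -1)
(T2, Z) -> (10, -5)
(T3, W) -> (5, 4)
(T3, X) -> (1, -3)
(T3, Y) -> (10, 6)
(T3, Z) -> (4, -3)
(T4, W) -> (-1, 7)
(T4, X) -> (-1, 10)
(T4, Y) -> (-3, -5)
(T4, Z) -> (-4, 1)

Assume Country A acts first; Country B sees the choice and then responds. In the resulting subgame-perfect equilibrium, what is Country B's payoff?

Solve by backward induction (Country A leads).
- T0: Country B compares 7, 3, 3, 1 and picks W; Country A would get -2.
- T1: Country B compares 7, -5, 0, -2 and picks W; Country A would get -3.
- T2: Country B compares 9, 5, -1, -5 and picks W; Country A would get -4.
- T3: Country B compares 4, -3, 6, -3 and picks Y; Country A would get 10.
- T4: Country B compares 7, 10, -5, 1 and picks X; Country A would get -1.
Country A's induced payoffs are -2, -3, -4, 10, -1, so Country A commits to T3. Subgame-perfect outcome: (T3, Y) with payoffs (10, 6).

6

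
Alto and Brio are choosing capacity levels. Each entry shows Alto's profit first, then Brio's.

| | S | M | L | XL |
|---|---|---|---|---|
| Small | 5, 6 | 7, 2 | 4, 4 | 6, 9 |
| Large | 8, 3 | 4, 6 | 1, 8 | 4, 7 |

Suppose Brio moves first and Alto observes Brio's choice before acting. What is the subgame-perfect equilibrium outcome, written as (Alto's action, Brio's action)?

(Small, XL)

Work backward from Alto's decision.
- S → Alto plays Large (best of 5, 8); Brio gets 3.
- M → Alto plays Small (best of 7, 4); Brio gets 2.
- L → Alto plays Small (best of 4, 1); Brio gets 4.
- XL → Alto plays Small (best of 6, 4); Brio gets 9.
Brio's induced payoffs are 3, 2, 4, 9, so Brio commits to XL. Subgame-perfect outcome: (Small, XL) with payoffs (6, 9).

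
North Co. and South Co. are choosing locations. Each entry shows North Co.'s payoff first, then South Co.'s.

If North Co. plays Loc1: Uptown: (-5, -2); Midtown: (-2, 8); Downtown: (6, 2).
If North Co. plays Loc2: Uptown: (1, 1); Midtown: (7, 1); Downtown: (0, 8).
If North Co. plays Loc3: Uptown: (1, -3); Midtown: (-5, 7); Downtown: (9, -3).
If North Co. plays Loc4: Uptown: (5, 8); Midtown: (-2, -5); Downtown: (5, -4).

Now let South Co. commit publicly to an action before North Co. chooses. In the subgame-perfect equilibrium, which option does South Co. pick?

Backward induction with South Co. moving first.
- Uptown → North Co. plays Loc4 (best of -5, 1, 1, 5); South Co. gets 8.
- Midtown → North Co. plays Loc2 (best of -2, 7, -5, -2); South Co. gets 1.
- Downtown → North Co. plays Loc3 (best of 6, 0, 9, 5); South Co. gets -3.
Among 8, 1, -3, the best is 8 at Uptown. Subgame-perfect outcome: (Loc4, Uptown) with payoffs (5, 8).

Uptown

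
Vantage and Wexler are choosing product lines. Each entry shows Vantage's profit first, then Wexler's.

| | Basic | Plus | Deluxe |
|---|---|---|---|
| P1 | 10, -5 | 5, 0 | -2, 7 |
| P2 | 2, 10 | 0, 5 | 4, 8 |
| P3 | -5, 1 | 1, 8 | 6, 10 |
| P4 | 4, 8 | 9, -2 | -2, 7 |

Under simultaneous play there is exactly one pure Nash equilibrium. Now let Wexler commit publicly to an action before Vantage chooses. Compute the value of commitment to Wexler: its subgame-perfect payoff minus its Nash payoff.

0

Work backward from Vantage's decision.
- Basic: Vantage compares 10, 2, -5, 4 and picks P1; Wexler would get -5.
- Plus: Vantage compares 5, 0, 1, 9 and picks P4; Wexler would get -2.
- Deluxe: Vantage compares -2, 4, 6, -2 and picks P3; Wexler would get 10.
Among -5, -2, 10, the best is 10 at Deluxe. Subgame-perfect outcome: (P3, Deluxe) with payoffs (6, 10).
Under simultaneous play:
Vantage's best replies: Basic→P1; Plus→P4; Deluxe→P3.
Wexler's best replies: P1→Deluxe; P2→Basic; P3→Deluxe; P4→Basic.
The unique mutual best reply is (P3, Deluxe), giving (6, 10).
Wexler's commitment gain: 10 − 10 = 0.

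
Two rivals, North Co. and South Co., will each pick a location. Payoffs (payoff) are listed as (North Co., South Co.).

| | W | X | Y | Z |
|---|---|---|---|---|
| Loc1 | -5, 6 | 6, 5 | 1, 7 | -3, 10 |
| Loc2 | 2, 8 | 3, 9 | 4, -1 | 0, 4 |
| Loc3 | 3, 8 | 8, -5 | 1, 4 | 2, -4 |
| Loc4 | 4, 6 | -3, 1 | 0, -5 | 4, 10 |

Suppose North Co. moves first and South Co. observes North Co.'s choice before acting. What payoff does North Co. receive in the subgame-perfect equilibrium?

4

Backward induction with North Co. moving first.
- Loc1 → South Co. plays Z (best of 6, 5, 7, 10); North Co. gets -3.
- Loc2 → South Co. plays X (best of 8, 9, -1, 4); North Co. gets 3.
- Loc3 → South Co. plays W (best of 8, -5, 4, -4); North Co. gets 3.
- Loc4 → South Co. plays Z (best of 6, 1, -5, 10); North Co. gets 4.
Among -3, 3, 3, 4, the best is 4 at Loc4. Subgame-perfect outcome: (Loc4, Z) with payoffs (4, 10).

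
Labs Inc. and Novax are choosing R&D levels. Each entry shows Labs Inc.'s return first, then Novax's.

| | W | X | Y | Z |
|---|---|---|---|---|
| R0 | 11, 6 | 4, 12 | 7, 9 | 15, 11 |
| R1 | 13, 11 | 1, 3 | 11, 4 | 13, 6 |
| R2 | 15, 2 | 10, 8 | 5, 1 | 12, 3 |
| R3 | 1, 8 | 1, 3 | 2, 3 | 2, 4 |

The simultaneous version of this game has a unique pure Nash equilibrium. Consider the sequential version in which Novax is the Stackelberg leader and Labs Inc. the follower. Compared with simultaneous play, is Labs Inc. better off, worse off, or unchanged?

Labs Inc. best-responds to each possible Novax move:
- W: Labs Inc. compares 11, 13, 15, 1 and picks R2; Novax would get 2.
- X: Labs Inc. compares 4, 1, 10, 1 and picks R2; Novax would get 8.
- Y: Labs Inc. compares 7, 11, 5, 2 and picks R1; Novax would get 4.
- Z: Labs Inc. compares 15, 13, 12, 2 and picks R0; Novax would get 11.
Novax's induced payoffs are 2, 8, 4, 11, so Novax commits to Z. Subgame-perfect outcome: (R0, Z) with payoffs (15, 11).
Now find the simultaneous Nash equilibrium.
Labs Inc.'s best replies: W→R2; X→R2; Y→R1; Z→R0.
Novax's best replies: R0→X; R1→W; R2→X; R3→W.
The unique mutual best reply is (R2, X), giving (10, 8).
Labs Inc. earns 15 sequentially versus 10 at the Nash outcome: better off.

better off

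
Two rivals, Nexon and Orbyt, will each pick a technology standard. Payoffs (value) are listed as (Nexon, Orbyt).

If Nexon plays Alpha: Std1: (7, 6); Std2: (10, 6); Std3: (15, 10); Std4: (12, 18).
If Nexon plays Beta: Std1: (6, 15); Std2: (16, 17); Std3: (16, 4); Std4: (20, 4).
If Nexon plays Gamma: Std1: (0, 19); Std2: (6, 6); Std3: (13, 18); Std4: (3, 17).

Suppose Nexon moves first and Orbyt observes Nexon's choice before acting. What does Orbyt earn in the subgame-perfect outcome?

Backward induction with Nexon moving first.
- Alpha: BR = Std4, leader payoff 12.
- Beta: BR = Std2, leader payoff 16.
- Gamma: BR = Std1, leader payoff 0.
Maximizing over 12, 16, 0, Nexon chooses Beta. Subgame-perfect outcome: (Beta, Std2) with payoffs (16, 17).

17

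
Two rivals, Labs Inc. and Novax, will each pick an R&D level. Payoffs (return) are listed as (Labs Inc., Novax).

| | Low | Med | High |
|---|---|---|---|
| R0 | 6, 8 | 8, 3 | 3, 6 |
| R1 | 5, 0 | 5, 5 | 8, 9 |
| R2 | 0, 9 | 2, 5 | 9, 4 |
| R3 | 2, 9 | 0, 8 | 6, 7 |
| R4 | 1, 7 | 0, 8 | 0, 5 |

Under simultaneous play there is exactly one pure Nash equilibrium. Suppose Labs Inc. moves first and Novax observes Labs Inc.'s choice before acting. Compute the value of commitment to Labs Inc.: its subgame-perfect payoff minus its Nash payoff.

2

Solve by backward induction (Labs Inc. leads).
- R0: BR = Low, leader payoff 6.
- R1: BR = High, leader payoff 8.
- R2: BR = Low, leader payoff 0.
- R3: BR = Low, leader payoff 2.
- R4: BR = Med, leader payoff 0.
Maximizing over 6, 8, 0, 2, 0, Labs Inc. chooses R1. Subgame-perfect outcome: (R1, High) with payoffs (8, 9).
Now find the simultaneous Nash equilibrium.
Labs Inc.'s best replies: Low→R0; Med→R0; High→R2.
Novax's best replies: R0→Low; R1→High; R2→Low; R3→Low; R4→Med.
Only (R0, Low) has each player best-responding; Nash payoffs (6, 8).
Labs Inc.'s commitment gain: 8 − 6 = 2.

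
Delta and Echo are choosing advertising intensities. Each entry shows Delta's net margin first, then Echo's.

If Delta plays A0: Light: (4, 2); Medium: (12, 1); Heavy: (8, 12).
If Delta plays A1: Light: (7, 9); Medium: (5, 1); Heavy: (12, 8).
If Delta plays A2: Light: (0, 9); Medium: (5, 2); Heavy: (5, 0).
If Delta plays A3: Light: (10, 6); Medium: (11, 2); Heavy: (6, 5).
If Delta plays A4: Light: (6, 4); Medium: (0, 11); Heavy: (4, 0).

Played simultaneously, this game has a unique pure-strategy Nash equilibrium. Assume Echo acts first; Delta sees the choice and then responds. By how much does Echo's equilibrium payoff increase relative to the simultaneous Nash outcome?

2

Backward induction with Echo moving first.
- Light → Delta plays A3 (best of 4, 7, 0, 10, 6); Echo gets 6.
- Medium → Delta plays A0 (best of 12, 5, 5, 11, 0); Echo gets 1.
- Heavy → Delta plays A1 (best of 8, 12, 5, 6, 4); Echo gets 8.
Among 6, 1, 8, the best is 8 at Heavy. Subgame-perfect outcome: (A1, Heavy) with payoffs (12, 8).
Now find the simultaneous Nash equilibrium.
Delta's best replies: Light→A3; Medium→A0; Heavy→A1.
Echo's best replies: A0→Heavy; A1→Light; A2→Light; A3→Light; A4→Medium.
Only (A3, Light) has each player best-responding; Nash payoffs (10, 6).
Echo's commitment gain: 8 − 6 = 2.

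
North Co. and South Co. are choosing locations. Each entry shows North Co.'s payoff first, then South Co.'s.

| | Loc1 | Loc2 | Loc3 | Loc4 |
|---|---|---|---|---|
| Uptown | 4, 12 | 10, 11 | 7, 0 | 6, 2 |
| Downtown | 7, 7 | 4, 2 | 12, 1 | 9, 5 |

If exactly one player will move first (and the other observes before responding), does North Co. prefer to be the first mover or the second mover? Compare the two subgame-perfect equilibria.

If North Co. leads: South Co.'s best replies are Uptown→Loc1, Downtown→Loc1; North Co.'s induced payoffs 4, 7; outcome (Downtown, Loc1), payoffs (7, 7).
If South Co. leads: North Co.'s best replies are Loc1→Downtown, Loc2→Uptown, Loc3→Downtown, Loc4→Downtown; South Co.'s induced payoffs 7, 11, 1, 5; outcome (Uptown, Loc2), payoffs (10, 11).
North Co. gets 7 moving first and 10 moving second, so North Co. prefers to move second.

second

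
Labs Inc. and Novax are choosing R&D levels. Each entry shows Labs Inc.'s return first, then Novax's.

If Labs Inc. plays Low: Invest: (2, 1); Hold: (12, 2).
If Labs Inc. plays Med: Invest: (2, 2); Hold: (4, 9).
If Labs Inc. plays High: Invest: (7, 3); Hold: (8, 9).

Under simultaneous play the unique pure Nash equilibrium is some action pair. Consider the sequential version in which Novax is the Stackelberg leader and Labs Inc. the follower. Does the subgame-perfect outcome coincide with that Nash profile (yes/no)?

Work backward from Labs Inc.'s decision.
- Invest: BR = High, leader payoff 3.
- Hold: BR = Low, leader payoff 2.
Among 3, 2, the best is 3 at Invest. Subgame-perfect outcome: (High, Invest) with payoffs (7, 3).
Now find the simultaneous Nash equilibrium.
Labs Inc.'s best replies: Invest→High; Hold→Low.
Novax's best replies: Low→Hold; Med→Hold; High→Hold.
Only (Low, Hold) has each player best-responding; Nash payoffs (12, 2).
Sequential outcome (High, Invest) differs from the Nash profile (Low, Hold).

no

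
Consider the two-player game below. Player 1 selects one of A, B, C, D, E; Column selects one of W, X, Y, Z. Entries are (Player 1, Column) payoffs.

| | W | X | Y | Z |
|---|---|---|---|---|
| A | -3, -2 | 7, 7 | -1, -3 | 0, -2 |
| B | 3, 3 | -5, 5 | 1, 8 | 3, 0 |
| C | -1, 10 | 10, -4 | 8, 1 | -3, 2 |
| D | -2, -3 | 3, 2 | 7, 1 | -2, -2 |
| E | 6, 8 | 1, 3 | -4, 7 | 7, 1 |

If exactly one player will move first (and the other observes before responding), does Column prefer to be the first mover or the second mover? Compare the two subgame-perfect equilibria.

first

If Player 1 leads: Column's best replies are A→X, B→Y, C→W, D→X, E→W; Player 1's induced payoffs 7, 1, -1, 3, 6; outcome (A, X), payoffs (7, 7).
If Column leads: Player 1's best replies are W→E, X→C, Y→C, Z→E; Column's induced payoffs 8, -4, 1, 1; outcome (E, W), payoffs (6, 8).
Column gets 8 moving first and 7 moving second, so Column prefers to move first.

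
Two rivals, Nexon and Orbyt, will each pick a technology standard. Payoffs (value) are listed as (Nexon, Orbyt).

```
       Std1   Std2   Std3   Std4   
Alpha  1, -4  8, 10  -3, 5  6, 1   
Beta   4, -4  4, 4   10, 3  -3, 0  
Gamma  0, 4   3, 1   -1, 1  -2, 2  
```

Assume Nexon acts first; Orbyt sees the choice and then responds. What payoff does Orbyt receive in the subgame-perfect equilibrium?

Backward induction with Nexon moving first.
- Alpha → Orbyt plays Std2 (best of -4, 10, 5, 1); Nexon gets 8.
- Beta → Orbyt plays Std2 (best of -4, 4, 3, 0); Nexon gets 4.
- Gamma → Orbyt plays Std1 (best of 4, 1, 1, 2); Nexon gets 0.
Nexon's induced payoffs are 8, 4, 0, so Nexon commits to Alpha. Subgame-perfect outcome: (Alpha, Std2) with payoffs (8, 10).

10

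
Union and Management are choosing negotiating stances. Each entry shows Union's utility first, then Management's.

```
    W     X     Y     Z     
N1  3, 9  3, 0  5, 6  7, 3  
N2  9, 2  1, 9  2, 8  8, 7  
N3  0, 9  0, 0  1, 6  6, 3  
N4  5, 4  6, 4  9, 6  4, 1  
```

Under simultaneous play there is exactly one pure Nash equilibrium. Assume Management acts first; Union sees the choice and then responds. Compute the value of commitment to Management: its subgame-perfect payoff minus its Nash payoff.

Solve by backward induction (Management leads).
- W → Union plays N2 (best of 3, 9, 0, 5); Management gets 2.
- X → Union plays N4 (best of 3, 1, 0, 6); Management gets 4.
- Y → Union plays N4 (best of 5, 2, 1, 9); Management gets 6.
- Z → Union plays N2 (best of 7, 8, 6, 4); Management gets 7.
Management's induced payoffs are 2, 4, 6, 7, so Management commits to Z. Subgame-perfect outcome: (N2, Z) with payoffs (8, 7).
For the simultaneous game, intersect best replies.
Union's best replies: W→N2; X→N4; Y→N4; Z→N2.
Management's best replies: N1→W; N2→X; N3→W; N4→Y.
Only (N4, Y) has each player best-responding; Nash payoffs (9, 6).
Management's commitment gain: 7 − 6 = 1.

1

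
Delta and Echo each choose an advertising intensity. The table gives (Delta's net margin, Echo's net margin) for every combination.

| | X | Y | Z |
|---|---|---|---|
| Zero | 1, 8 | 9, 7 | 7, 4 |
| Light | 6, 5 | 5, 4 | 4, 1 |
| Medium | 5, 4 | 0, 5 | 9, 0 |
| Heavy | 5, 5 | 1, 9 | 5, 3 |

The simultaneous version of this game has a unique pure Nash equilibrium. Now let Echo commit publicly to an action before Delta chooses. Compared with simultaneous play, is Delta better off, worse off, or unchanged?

better off

Delta best-responds to each possible Echo move:
- X: BR = Light, leader payoff 5.
- Y: BR = Zero, leader payoff 7.
- Z: BR = Medium, leader payoff 0.
Maximizing over 5, 7, 0, Echo chooses Y. Subgame-perfect outcome: (Zero, Y) with payoffs (9, 7).
Under simultaneous play:
Delta's best replies: X→Light; Y→Zero; Z→Medium.
Echo's best replies: Zero→X; Light→X; Medium→Y; Heavy→Y.
Only (Light, X) has each player best-responding; Nash payoffs (6, 5).
Delta earns 9 sequentially versus 6 at the Nash outcome: better off.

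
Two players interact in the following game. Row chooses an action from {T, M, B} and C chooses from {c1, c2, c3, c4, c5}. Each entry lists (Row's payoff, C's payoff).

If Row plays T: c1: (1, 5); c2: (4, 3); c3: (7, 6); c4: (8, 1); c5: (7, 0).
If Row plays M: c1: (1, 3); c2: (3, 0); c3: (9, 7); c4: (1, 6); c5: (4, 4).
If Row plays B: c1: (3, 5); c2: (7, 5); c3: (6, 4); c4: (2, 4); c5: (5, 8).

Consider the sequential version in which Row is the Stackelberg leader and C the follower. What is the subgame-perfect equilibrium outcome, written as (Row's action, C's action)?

(M, c3)

Backward induction with Row moving first.
- T: C compares 5, 3, 6, 1, 0 and picks c3; Row would get 7.
- M: C compares 3, 0, 7, 6, 4 and picks c3; Row would get 9.
- B: C compares 5, 5, 4, 4, 8 and picks c5; Row would get 5.
Maximizing over 7, 9, 5, Row chooses M. Subgame-perfect outcome: (M, c3) with payoffs (9, 7).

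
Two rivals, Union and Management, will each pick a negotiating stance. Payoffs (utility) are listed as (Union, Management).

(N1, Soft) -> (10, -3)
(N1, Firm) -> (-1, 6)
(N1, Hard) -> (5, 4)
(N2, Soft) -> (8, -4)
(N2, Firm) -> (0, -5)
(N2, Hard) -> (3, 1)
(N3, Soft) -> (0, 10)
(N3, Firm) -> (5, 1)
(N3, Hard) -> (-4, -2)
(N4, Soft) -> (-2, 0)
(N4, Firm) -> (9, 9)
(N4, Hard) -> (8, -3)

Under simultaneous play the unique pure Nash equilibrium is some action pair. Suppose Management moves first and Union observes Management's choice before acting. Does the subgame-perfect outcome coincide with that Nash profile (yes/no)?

Solve by backward induction (Management leads).
- Soft: Union compares 10, 8, 0, -2 and picks N1; Management would get -3.
- Firm: Union compares -1, 0, 5, 9 and picks N4; Management would get 9.
- Hard: Union compares 5, 3, -4, 8 and picks N4; Management would get -3.
Management's induced payoffs are -3, 9, -3, so Management commits to Firm. Subgame-perfect outcome: (N4, Firm) with payoffs (9, 9).
Under simultaneous play:
Union's best replies: Soft→N1; Firm→N4; Hard→N4.
Management's best replies: N1→Firm; N2→Hard; N3→Soft; N4→Firm.
The unique mutual best reply is (N4, Firm), giving (9, 9).
Sequential outcome (N4, Firm) coincides with the Nash profile (N4, Firm).

yes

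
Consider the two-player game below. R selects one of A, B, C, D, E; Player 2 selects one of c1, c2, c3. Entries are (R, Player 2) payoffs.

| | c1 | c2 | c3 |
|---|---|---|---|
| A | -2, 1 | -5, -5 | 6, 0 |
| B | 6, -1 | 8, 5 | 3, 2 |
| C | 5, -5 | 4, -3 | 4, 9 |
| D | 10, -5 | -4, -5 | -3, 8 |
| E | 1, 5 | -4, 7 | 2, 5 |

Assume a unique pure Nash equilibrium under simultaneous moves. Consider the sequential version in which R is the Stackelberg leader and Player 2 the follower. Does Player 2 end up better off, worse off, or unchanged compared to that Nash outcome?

Work backward from Player 2's decision.
- A: BR = c1, leader payoff -2.
- B: BR = c2, leader payoff 8.
- C: BR = c3, leader payoff 4.
- D: BR = c3, leader payoff -3.
- E: BR = c2, leader payoff -4.
R's induced payoffs are -2, 8, 4, -3, -4, so R commits to B. Subgame-perfect outcome: (B, c2) with payoffs (8, 5).
Now find the simultaneous Nash equilibrium.
R's best replies: c1→D; c2→B; c3→A.
Player 2's best replies: A→c1; B→c2; C→c3; D→c3; E→c2.
The unique mutual best reply is (B, c2), giving (8, 5).
Player 2 earns 5 sequentially versus 5 at the Nash outcome: unchanged.

unchanged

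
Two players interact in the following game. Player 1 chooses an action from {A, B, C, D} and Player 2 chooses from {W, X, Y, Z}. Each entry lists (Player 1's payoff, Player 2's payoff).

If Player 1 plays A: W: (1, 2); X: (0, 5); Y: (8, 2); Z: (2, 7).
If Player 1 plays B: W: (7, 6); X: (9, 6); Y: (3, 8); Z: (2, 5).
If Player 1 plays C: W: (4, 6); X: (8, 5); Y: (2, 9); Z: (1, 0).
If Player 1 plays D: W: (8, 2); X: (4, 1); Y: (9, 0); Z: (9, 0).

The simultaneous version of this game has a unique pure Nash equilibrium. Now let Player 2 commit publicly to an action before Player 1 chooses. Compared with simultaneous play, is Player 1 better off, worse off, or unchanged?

better off

Solve by backward induction (Player 2 leads).
- W: Player 1 compares 1, 7, 4, 8 and picks D; Player 2 would get 2.
- X: Player 1 compares 0, 9, 8, 4 and picks B; Player 2 would get 6.
- Y: Player 1 compares 8, 3, 2, 9 and picks D; Player 2 would get 0.
- Z: Player 1 compares 2, 2, 1, 9 and picks D; Player 2 would get 0.
Player 2's induced payoffs are 2, 6, 0, 0, so Player 2 commits to X. Subgame-perfect outcome: (B, X) with payoffs (9, 6).
Now find the simultaneous Nash equilibrium.
Player 1's best replies: W→D; X→B; Y→D; Z→D.
Player 2's best replies: A→Z; B→Y; C→Y; D→W.
The unique mutual best reply is (D, W), giving (8, 2).
Player 1 earns 9 sequentially versus 8 at the Nash outcome: better off.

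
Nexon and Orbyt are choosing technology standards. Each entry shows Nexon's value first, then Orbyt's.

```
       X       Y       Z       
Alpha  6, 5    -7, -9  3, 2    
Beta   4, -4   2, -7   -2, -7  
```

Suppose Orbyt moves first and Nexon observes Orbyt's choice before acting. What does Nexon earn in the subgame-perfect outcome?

Nexon best-responds to each possible Orbyt move:
- X: BR = Alpha, leader payoff 5.
- Y: BR = Beta, leader payoff -7.
- Z: BR = Alpha, leader payoff 2.
Among 5, -7, 2, the best is 5 at X. Subgame-perfect outcome: (Alpha, X) with payoffs (6, 5).

6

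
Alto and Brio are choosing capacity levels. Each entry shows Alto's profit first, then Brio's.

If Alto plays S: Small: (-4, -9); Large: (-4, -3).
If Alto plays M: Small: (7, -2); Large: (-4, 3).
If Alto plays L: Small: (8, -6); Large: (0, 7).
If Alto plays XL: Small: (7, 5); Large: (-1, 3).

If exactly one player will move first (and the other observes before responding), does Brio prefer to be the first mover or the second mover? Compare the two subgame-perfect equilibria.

first

If Alto leads: Brio's best replies are S→Large, M→Large, L→Large, XL→Small; Alto's induced payoffs -4, -4, 0, 7; outcome (XL, Small), payoffs (7, 5).
If Brio leads: Alto's best replies are Small→L, Large→L; Brio's induced payoffs -6, 7; outcome (L, Large), payoffs (0, 7).
Brio gets 7 moving first and 5 moving second, so Brio prefers to move first.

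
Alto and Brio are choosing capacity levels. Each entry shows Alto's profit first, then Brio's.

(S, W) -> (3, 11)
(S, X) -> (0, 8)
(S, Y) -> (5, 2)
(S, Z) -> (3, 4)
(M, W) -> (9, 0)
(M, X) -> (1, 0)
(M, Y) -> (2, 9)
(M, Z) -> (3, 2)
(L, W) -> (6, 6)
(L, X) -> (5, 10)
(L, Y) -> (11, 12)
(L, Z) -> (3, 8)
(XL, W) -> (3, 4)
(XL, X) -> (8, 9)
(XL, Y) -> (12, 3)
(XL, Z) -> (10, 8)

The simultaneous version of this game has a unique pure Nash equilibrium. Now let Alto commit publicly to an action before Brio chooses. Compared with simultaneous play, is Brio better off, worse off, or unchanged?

Work backward from Brio's decision.
- S → Brio plays W (best of 11, 8, 2, 4); Alto gets 3.
- M → Brio plays Y (best of 0, 0, 9, 2); Alto gets 2.
- L → Brio plays Y (best of 6, 10, 12, 8); Alto gets 11.
- XL → Brio plays X (best of 4, 9, 3, 8); Alto gets 8.
Alto's induced payoffs are 3, 2, 11, 8, so Alto commits to L. Subgame-perfect outcome: (L, Y) with payoffs (11, 12).
Under simultaneous play:
Alto's best replies: W→M; X→XL; Y→XL; Z→XL.
Brio's best replies: S→W; M→Y; L→Y; XL→X.
Only (XL, X) has each player best-responding; Nash payoffs (8, 9).
Brio earns 12 sequentially versus 9 at the Nash outcome: better off.

better off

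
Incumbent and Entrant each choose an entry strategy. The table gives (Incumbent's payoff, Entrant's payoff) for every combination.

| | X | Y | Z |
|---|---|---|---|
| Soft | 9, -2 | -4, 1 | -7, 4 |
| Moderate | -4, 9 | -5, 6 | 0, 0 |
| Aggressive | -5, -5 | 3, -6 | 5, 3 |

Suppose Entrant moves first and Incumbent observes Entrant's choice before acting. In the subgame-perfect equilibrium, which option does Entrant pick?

Solve by backward induction (Entrant leads).
- X: Incumbent compares 9, -4, -5 and picks Soft; Entrant would get -2.
- Y: Incumbent compares -4, -5, 3 and picks Aggressive; Entrant would get -6.
- Z: Incumbent compares -7, 0, 5 and picks Aggressive; Entrant would get 3.
Entrant's induced payoffs are -2, -6, 3, so Entrant commits to Z. Subgame-perfect outcome: (Aggressive, Z) with payoffs (5, 3).

Z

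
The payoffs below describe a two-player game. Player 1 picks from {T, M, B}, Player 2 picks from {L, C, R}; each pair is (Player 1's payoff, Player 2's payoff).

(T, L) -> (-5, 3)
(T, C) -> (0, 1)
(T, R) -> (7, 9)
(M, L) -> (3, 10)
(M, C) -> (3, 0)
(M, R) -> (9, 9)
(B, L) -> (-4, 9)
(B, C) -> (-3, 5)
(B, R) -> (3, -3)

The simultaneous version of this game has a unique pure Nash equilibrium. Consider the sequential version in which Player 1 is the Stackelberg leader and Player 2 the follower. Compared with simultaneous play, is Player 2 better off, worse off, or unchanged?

worse off

Solve by backward induction (Player 1 leads).
- T → Player 2 plays R (best of 3, 1, 9); Player 1 gets 7.
- M → Player 2 plays L (best of 10, 0, 9); Player 1 gets 3.
- B → Player 2 plays L (best of 9, 5, -3); Player 1 gets -4.
Player 1's induced payoffs are 7, 3, -4, so Player 1 commits to T. Subgame-perfect outcome: (T, R) with payoffs (7, 9).
Now find the simultaneous Nash equilibrium.
Player 1's best replies: L→M; C→M; R→M.
Player 2's best replies: T→R; M→L; B→L.
The unique mutual best reply is (M, L), giving (3, 10).
Player 2 earns 9 sequentially versus 10 at the Nash outcome: worse off.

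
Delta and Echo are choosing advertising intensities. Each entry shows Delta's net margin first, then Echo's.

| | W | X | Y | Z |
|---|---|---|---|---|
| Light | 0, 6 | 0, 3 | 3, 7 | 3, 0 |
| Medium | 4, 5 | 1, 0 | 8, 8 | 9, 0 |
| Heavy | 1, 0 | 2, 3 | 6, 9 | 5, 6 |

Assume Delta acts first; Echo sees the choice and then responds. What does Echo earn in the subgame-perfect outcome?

Work backward from Echo's decision.
- Light → Echo plays Y (best of 6, 3, 7, 0); Delta gets 3.
- Medium → Echo plays Y (best of 5, 0, 8, 0); Delta gets 8.
- Heavy → Echo plays Y (best of 0, 3, 9, 6); Delta gets 6.
Among 3, 8, 6, the best is 8 at Medium. Subgame-perfect outcome: (Medium, Y) with payoffs (8, 8).

8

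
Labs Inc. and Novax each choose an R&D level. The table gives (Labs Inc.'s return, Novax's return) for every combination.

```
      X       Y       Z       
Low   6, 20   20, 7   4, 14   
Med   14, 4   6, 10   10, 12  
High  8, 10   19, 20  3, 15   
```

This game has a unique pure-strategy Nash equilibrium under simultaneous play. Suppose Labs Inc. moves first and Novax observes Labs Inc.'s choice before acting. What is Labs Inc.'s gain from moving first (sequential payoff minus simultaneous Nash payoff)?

9

Solve by backward induction (Labs Inc. leads).
- Low → Novax plays X (best of 20, 7, 14); Labs Inc. gets 6.
- Med → Novax plays Z (best of 4, 10, 12); Labs Inc. gets 10.
- High → Novax plays Y (best of 10, 20, 15); Labs Inc. gets 19.
Maximizing over 6, 10, 19, Labs Inc. chooses High. Subgame-perfect outcome: (High, Y) with payoffs (19, 20).
For the simultaneous game, intersect best replies.
Labs Inc.'s best replies: X→Med; Y→Low; Z→Med.
Novax's best replies: Low→X; Med→Z; High→Y.
The unique mutual best reply is (Med, Z), giving (10, 12).
Labs Inc.'s commitment gain: 19 − 10 = 9.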